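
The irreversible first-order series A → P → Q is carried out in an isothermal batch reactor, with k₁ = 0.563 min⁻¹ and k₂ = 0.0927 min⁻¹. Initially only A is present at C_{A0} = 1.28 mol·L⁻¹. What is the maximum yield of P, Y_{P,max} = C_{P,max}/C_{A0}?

At the optimum, C_{P,max}/C_{A0} = (k₁/k₂)^[k₂/(k₂−k₁)].
= (0.563/0.0927)^(0.0927/(0.0927−0.563)) = (6.073)^(-0.1971) = 0.7008.

0.701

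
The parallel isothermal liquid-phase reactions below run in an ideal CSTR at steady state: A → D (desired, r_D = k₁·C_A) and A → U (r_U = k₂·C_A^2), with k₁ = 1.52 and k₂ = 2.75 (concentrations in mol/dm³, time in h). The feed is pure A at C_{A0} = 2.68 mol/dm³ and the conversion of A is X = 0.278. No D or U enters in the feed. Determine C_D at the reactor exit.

0.166 mol/dm³

Exit C_A = C_{A0}(1−X) = 2.68×0.722 = 1.935 mol/dm³.
A CSTR operates uniformly at the exit composition, giving r_D = 2.941 and r_U = 10.30 (each k·C_A^n at C_A = 1.935).
Fraction of consumed A going to D: r_D/(r_D+r_U) = 0.2222.
C_D = 0.2222·C_{A0}·X = 0.2222×2.68×0.278 = 0.166 mol/dm³.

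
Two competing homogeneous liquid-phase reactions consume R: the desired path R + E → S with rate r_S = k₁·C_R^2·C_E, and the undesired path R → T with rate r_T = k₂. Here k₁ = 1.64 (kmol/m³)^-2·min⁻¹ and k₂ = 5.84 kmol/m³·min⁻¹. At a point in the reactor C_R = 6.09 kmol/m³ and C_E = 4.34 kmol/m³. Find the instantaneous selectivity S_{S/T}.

S_{S/T} = r_S/r_T = (k₁·C_R^2·C_E)/(k₂) = (k₁/k₂)·C_R^2·C_E.
= (1.64×6.090^2×4.340) / (5.84) = 264.0/5.840 = 45.2.
Since the desired path is higher order in R, keeping C_R high (PFR or concentrated feed) favours S.

45.2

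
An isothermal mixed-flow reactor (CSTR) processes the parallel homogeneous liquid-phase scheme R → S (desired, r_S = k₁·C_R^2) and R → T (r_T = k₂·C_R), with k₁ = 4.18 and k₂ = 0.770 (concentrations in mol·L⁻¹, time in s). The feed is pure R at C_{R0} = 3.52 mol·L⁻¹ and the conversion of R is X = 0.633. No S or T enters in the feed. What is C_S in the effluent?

1.95 mol·L⁻¹

Exit C_R = C_{R0}(1−X) = 3.52×0.367 = 1.292 mol·L⁻¹.
In a CSTR the entire volume is at exit conditions, so r_S = 4.18×1.292^2 = 6.976 and r_T = 0.770×1.292 = 0.9947.
Fraction of consumed R going to S: r_S/(r_S+r_T) = 0.8752.
C_S = 0.8752·C_{R0}·X = 0.8752×3.52×0.633 = 1.95 mol·L⁻¹.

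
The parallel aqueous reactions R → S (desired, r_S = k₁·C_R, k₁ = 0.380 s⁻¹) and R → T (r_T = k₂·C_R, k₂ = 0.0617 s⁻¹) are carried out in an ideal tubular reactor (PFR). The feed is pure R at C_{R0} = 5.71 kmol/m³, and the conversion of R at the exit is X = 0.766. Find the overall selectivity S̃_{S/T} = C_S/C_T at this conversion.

6.16

C_R = C_{R0}(1−X) = 1.336 kmol/m³.
Both paths are first order in R, so the instantaneous fraction to S is constant: dC_S/d(−C_R) = k₁/(k₁+k₂) = 0.8603.
C_S = 0.8603·(C_{R0}−C_R) = 0.8603×4.374 = 3.76 kmol/m³.
C_T = (C_{R0}−C_R)−C_S = 0.6110 kmol/m³; S̃_{S/T} = 3.763/0.6110 = 6.16.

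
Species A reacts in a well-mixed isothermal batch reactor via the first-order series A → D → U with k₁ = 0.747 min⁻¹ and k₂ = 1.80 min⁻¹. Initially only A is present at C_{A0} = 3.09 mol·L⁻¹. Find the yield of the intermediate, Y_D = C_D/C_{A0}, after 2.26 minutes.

Solving the coupled first-order balances gives C_D(t) = [k₁/(k₂−k₁)]·C_{A0}·(e^(−k₁t) − e^(−k₂t)).
e^(−k₁t) = e^(−0.747×2.26) = e^(−1.688) = 0.1848; e^(−k₂t) = e^(−4.068) = 0.01711.
C_D = 0.747×3.09/(1.80−0.747) × (0.1848−0.01711) = 2.192×0.1677 = 0.3677 mol·L⁻¹.
Y_D = C_D/C_{A0} = 0.3677/3.09 = 0.119.

0.119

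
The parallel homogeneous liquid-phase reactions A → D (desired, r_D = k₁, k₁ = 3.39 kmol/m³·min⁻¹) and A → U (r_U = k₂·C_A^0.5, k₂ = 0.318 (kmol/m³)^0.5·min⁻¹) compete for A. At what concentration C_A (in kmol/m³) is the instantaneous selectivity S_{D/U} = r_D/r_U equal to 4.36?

S_{D/U} = (k₁/k₂)·C_A^-0.5 ⇒ C_A = (S·k₂/k₁)^(-2).
= (4.36×0.318/3.39)^(-2) = (0.4090)^(-2) = 5.98 kmol/m³.

5.98 kmol/m³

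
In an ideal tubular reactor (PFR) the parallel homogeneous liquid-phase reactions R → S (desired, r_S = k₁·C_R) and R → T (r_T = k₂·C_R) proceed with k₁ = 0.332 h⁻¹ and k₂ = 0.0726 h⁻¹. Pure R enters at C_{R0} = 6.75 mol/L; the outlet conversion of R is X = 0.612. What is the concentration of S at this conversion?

3.39 mol/L

C_R = C_{R0}(1−X) = 2.619 mol/L.
Both paths are first order in R, so the instantaneous fraction to S is constant: dC_S/d(−C_R) = k₁/(k₁+k₂) = 0.8206.
C_S = 0.8206·(C_{R0}−C_R) = 0.8206×4.131 = 3.39 mol/L.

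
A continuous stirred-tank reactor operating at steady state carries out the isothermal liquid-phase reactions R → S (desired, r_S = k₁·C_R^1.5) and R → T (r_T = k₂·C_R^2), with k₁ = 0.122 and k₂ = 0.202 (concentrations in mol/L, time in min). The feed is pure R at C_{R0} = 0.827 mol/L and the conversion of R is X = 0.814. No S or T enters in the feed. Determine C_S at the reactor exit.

0.408 mol/L

Exit C_R = C_{R0}(1−X) = 0.827×0.186 = 0.1538 mol/L.
Rates in a CSTR are evaluated at the outlet concentration: r_S = 0.122×0.1538^1.5 = 0.007360, r_T = 0.202×0.1538^2 = 0.004780.
Fraction of consumed R going to S: r_S/(r_S+r_T) = 0.6063.
C_S = 0.6063·C_{R0}·X = 0.6063×0.827×0.814 = 0.408 mol/L.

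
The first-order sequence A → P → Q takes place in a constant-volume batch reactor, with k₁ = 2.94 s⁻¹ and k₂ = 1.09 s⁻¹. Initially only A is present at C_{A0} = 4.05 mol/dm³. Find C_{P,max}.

2.26 mol/dm³

Evaluating C_P at t_opt = ln(k₂/k₁)/(k₂−k₁) gives C_{P,max}/C_{A0} = (k₁/k₂)^[k₂/(k₂−k₁)].
= (2.94/1.09)^(1.09/(1.09−2.94)) = (2.697)^(-0.5892) = 0.5573.
C_{P,max} = 0.5573×4.05 = 2.26 mol/dm³.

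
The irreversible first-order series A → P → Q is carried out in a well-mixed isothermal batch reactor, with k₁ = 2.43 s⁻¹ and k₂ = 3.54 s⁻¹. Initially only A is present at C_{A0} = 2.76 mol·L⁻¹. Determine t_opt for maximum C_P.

0.339 s

Setting dC_P/dt = 0 gives t_opt = ln(k₂/k₁)/(k₂−k₁).
= ln(3.54/2.43)/(3.54−2.43) = ln(1.457)/1.110 = 0.3762/1.110 = 0.339 s.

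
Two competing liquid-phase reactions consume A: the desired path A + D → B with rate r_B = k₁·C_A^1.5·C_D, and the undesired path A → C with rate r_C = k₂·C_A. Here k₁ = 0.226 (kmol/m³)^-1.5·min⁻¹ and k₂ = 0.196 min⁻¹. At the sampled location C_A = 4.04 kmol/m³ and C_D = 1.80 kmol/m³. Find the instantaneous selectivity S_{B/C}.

4.17

S_{B/C} = r_B/r_C = (k₁·C_A^1.5·C_D)/(k₂·C_A) = (k₁/k₂)·C_A^0.5·C_D.
= (0.226×4.040^1.5×1.800) / (0.196×4.040) = 3.303/0.7918 = 4.17.
Since the desired path is higher order in A, keeping C_A high (PFR or concentrated feed) favours B.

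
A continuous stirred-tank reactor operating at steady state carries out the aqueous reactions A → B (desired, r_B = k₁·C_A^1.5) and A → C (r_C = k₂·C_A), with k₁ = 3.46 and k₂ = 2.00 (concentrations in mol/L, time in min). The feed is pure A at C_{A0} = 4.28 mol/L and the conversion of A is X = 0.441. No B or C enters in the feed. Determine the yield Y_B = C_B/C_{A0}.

Exit C_A = C_{A0}(1−X) = 4.28×0.559 = 2.393 mol/L.
Rates in a CSTR are evaluated at the outlet concentration: r_B = 3.46×2.393^1.5 = 12.80, r_C = 2.00×2.393 = 4.785.
Fraction of consumed A going to B: r_B/(r_B+r_C) = 0.7280.
C_B = 0.7280·C_{A0}·X = 0.7280×4.28×0.441 = 1.37 mol/L; Y_B = C_B/C_{A0} = 0.321.

0.321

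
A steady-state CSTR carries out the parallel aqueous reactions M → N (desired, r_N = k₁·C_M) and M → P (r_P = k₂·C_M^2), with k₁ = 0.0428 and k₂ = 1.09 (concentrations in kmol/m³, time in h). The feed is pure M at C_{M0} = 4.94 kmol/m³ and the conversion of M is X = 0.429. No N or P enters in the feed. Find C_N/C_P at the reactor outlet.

Exit C_M = C_{M0}(1−X) = 4.94×0.571 = 2.821 kmol/m³.
In a CSTR the entire volume is at exit conditions, so r_N = 0.0428×2.821 = 0.1207 and r_P = 1.09×2.821^2 = 8.673.
Overall selectivity = C_N/C_P = r_Nτ/(r_Pτ) = r_N/r_P = 0.0139.

0.0139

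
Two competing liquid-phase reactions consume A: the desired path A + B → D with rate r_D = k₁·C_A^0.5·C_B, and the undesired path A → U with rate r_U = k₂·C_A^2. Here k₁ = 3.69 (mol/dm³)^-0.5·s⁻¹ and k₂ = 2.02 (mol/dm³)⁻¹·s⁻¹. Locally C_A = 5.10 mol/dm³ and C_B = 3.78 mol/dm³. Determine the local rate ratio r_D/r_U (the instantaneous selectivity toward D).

S_{D/U} = r_D/r_U = (k₁·C_A^0.5·C_B)/(k₂·C_A^2) = (k₁/k₂)·C_A^-1.5·C_B.
= (3.69×5.100^0.5×3.780) / (2.02×5.100^2) = 31.50/52.54 = 0.600.
The undesired path is higher order in A, so low C_A (CSTR or dilute feed) favours D.

0.600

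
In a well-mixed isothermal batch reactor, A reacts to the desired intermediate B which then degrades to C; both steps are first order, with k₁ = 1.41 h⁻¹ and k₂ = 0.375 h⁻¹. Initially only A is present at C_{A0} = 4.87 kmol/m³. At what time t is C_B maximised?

The intermediate peaks when r₁ = r₂, i.e. k₁e^(−k₁t) = k₂e^(−k₂t), giving t_opt = ln(k₂/k₁)/(k₂−k₁).
= ln(0.375/1.41)/(0.375−1.41) = ln(0.2660)/-1.035 = -1.324/-1.035 = 1.28 h.

1.28 h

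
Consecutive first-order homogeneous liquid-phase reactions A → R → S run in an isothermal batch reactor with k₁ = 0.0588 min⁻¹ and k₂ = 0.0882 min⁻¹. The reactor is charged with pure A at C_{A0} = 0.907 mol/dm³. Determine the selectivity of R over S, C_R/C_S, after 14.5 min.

For first-order series with pure A initially, C_R(t) = k₁C_{A0}/(k₂−k₁)·(e^(−k₁t) − e^(−k₂t)).
e^(−k₁t) = e^(−0.0588×14.5) = e^(−0.8526) = 0.4263; e^(−k₂t) = e^(−1.279) = 0.2783.
C_R = 0.0588×0.907/(0.0882−0.0588) × (0.4263−0.2783) = 1.814×0.1480 = 0.2684 mol/dm³.
C_A = C_{A0}e^(−k₁t) = 0.3867 mol/dm³, so C_S = C_{A0}−C_A−C_R = 0.2519 mol/dm³; C_R/C_S = 1.07.

1.07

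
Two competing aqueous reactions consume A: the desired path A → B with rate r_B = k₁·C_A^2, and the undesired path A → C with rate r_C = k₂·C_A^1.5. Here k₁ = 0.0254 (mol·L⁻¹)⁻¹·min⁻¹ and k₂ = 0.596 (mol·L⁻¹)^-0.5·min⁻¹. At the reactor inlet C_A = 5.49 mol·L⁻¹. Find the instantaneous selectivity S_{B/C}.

0.0999

S_{B/C} = r_B/r_C = (k₁·C_A^2)/(k₂·C_A^1.5) = (k₁/k₂)·C_A^0.5.
= (0.0254×5.490^2) / (0.596×5.490^1.5) = 0.7656/7.667 = 0.0999.
Since the desired path is higher order in A, keeping C_A high (PFR or concentrated feed) favours B.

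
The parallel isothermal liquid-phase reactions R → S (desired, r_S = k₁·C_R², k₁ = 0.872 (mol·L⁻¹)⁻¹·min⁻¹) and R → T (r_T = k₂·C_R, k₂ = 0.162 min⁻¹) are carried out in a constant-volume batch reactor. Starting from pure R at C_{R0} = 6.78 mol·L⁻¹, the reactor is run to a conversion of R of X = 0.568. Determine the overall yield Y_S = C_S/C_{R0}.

0.546

C_R = C_{R0}(1−X) = 2.929 mol·L⁻¹.
Along a PFR/batch, dC_T/dC_R = −r_T/(r_S+r_T) = −k₂/(k₂+k₁·C_R).
Integrating from C_{R0} to C_R: C_T = (0.162/0.872)·ln[(0.162+0.872·6.78)/(0.162+0.872·2.93)] = 0.1858·ln(6.074/2.716) = 0.1495 mol·L⁻¹.
Then C_S = (C_{R0}−C_R) − C_T = 3.851 − 0.1495 = 3.702 mol·L⁻¹.
Y_S = C_S/C_{R0} = 3.702/6.78 = 0.546.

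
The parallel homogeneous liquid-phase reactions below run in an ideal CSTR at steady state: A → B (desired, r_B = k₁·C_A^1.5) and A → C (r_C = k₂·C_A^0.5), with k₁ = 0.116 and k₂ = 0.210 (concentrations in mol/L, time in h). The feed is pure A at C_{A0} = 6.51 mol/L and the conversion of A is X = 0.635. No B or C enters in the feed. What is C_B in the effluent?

2.35 mol/L

Exit C_A = C_{A0}(1−X) = 6.51×0.365 = 2.376 mol/L.
In a CSTR the entire volume is at exit conditions, so r_B = 0.116×2.376^1.5 = 0.4249 and r_C = 0.210×2.376^0.5 = 0.3237.
Fraction of consumed A going to B: r_B/(r_B+r_C) = 0.5676.
C_B = 0.5676·C_{A0}·X = 0.5676×6.51×0.635 = 2.35 mol/L.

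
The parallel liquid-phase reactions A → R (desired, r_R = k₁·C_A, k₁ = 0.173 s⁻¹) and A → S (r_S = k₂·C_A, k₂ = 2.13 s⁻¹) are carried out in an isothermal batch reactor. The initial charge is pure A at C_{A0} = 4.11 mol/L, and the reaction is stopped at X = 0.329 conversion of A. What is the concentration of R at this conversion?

C_A = C_{A0}(1−X) = 2.758 mol/L.
Both paths are first order in A, so the instantaneous fraction to R is constant: dC_R/d(−C_A) = k₁/(k₁+k₂) = 0.07512.
C_R = 0.07512·(C_{A0}−C_A) = 0.07512×1.352 = 0.102 mol/L.

0.102 mol/L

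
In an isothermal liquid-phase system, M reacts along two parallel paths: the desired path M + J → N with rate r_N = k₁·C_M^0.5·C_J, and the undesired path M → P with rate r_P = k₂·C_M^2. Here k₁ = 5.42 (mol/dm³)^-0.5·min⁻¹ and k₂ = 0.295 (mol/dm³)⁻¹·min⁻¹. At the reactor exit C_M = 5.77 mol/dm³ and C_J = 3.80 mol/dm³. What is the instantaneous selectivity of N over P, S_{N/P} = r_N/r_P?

5.04

S_{N/P} = r_N/r_P = (k₁·C_M^0.5·C_J)/(k₂·C_M^2) = (k₁/k₂)·C_M^-1.5·C_J.
= (5.42×5.770^0.5×3.800) / (0.295×5.770^2) = 49.47/9.821 = 5.04.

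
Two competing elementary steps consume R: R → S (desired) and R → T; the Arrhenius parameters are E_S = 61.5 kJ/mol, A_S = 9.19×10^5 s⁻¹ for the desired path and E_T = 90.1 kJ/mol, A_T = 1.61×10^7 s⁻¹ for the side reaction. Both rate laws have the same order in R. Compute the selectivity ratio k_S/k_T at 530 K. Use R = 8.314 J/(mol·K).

37.6

k_S/k_T = (A_S/A_T)·exp[−(E_S−E_T)/(RT)] = (A_S/A_T)·exp[(E_T−E_S)/(RT)].
(E_T−E_S)/(RT) = (90.1−61.5)×10³/(8.314×530) = 28600/4406 = 6.491.
k_S/k_T = (9.19×10^5/1.61×10^7)·exp(6.491) = 0.05708 × 658.9 = 37.6.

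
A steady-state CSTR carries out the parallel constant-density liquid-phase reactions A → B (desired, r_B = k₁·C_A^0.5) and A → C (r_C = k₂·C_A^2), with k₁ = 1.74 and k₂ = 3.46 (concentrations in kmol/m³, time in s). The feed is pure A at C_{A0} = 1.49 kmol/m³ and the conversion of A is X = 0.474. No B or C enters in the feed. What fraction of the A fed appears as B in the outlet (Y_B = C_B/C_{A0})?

Exit C_A = C_{A0}(1−X) = 1.49×0.526 = 0.7837 kmol/m³.
Rates in a CSTR are evaluated at the outlet concentration: r_B = 1.74×0.7837^0.5 = 1.540, r_C = 3.46×0.7837^2 = 2.125.
Fraction of consumed A going to B: r_B/(r_B+r_C) = 0.4202.
C_B = 0.4202·C_{A0}·X = 0.4202×1.49×0.474 = 0.297 kmol/m³; Y_B = C_B/C_{A0} = 0.199.

0.199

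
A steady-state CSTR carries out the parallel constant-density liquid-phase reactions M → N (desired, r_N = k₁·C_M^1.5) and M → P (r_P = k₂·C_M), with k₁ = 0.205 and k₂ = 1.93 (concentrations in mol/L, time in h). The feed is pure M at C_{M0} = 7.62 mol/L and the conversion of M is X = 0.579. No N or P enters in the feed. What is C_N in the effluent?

Exit C_M = C_{M0}(1−X) = 7.62×0.421 = 3.208 mol/L.
A CSTR operates uniformly at the exit composition, giving r_N = 1.178 and r_P = 6.191 (each k·C_M^n at C_M = 3.208).
Fraction of consumed M going to N: r_N/(r_N+r_P) = 0.1598.
C_N = 0.1598·C_{M0}·X = 0.1598×7.62×0.579 = 0.705 mol/L.

0.705 mol/L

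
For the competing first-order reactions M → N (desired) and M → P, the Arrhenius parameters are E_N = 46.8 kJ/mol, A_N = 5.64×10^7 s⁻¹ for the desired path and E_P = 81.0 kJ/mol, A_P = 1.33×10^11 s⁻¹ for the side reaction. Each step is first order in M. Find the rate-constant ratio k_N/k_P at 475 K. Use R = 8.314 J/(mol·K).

2.45

Since both paths have the same order in M, the concentration cancels and S_{N/P} = k_N/k_P = (A_N/A_P)·exp[(E_P−E_N)/(RT)].
(E_P−E_N)/(RT) = (81.0−46.8)×10³/(8.314×475) = 34200/3949 = 8.660.
k_N/k_P = (5.64×10^7/1.33×10^11)·exp(8.660) = 4.241×10^-4 × 5768 = 2.45.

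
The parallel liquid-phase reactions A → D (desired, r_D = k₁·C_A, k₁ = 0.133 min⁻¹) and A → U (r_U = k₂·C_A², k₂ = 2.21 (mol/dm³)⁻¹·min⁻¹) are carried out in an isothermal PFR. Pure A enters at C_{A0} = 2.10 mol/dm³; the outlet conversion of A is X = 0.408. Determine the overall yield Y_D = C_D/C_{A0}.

C_A = C_{A0}(1−X) = 1.243 mol/dm³.
Along a PFR/batch, dC_D/dC_A = −r_D/(r_D+r_U) = −k₁/(k₁+k₂·C_A).
Integrating from C_{A0} to C_A: C_D = (0.133/2.21)·ln[(0.133+2.21·2.10)/(0.133+2.21·1.24)] = 0.06018·ln(4.774/2.880) = 0.03041 mol/dm³.
Y_D = C_D/C_{A0} = 0.03041/2.10 = 0.0145.

0.0145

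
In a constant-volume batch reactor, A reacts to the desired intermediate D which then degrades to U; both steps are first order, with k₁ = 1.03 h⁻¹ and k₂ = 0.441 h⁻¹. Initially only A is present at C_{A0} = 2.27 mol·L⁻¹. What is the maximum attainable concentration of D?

1.20 mol·L⁻¹

At the optimum, C_{D,max}/C_{A0} = (k₁/k₂)^[k₂/(k₂−k₁)].
= (1.03/0.441)^(0.441/(0.441−1.03)) = (2.336)^(-0.7487) = 0.5299.
C_{D,max} = 0.5299×2.27 = 1.20 mol·L⁻¹.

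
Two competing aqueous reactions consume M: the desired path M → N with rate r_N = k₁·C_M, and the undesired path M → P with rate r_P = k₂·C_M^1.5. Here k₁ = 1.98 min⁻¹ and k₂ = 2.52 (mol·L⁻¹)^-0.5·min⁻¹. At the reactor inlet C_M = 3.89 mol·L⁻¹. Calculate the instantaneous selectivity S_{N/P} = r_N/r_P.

S_{N/P} = r_N/r_P = (k₁·C_M)/(k₂·C_M^1.5) = (k₁/k₂)·C_M^-0.5.
= (1.98×3.890) / (2.52×3.890^1.5) = 7.702/19.33 = 0.398.

0.398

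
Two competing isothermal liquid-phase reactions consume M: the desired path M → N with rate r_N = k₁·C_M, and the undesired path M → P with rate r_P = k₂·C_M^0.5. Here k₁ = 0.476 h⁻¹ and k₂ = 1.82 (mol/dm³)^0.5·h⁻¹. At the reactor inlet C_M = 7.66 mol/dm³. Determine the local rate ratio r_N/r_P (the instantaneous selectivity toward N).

0.724

S_{N/P} = r_N/r_P = (k₁·C_M)/(k₂·C_M^0.5) = (k₁/k₂)·C_M^0.5.
= (0.476×7.660) / (1.82×7.660^0.5) = 3.646/5.037 = 0.724.
Since the desired path is higher order in M, keeping C_M high (PFR or concentrated feed) favours N.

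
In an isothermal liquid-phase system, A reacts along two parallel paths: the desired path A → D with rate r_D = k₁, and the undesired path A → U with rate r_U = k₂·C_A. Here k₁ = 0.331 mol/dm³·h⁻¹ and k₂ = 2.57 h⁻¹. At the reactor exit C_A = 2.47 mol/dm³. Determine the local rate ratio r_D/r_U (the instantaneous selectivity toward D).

S_{D/U} = r_D/r_U = (k₁)/(k₂·C_A) = (k₁/k₂)·C_A⁻¹.
= (0.331) / (2.57×2.470) = 0.3310/6.348 = 0.0521.
The undesired path is higher order in A, so low C_A (CSTR or dilute feed) favours D.

0.0521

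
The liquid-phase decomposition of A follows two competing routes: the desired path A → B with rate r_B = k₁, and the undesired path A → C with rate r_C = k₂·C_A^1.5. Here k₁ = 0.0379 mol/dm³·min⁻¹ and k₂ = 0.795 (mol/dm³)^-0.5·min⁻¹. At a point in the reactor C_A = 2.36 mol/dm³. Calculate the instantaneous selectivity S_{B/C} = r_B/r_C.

0.0131

S_{B/C} = r_B/r_C = (k₁)/(k₂·C_A^1.5) = (k₁/k₂)·C_A^-1.5.
= (0.0379) / (0.795×2.360^1.5) = 0.03790/2.882 = 0.0131.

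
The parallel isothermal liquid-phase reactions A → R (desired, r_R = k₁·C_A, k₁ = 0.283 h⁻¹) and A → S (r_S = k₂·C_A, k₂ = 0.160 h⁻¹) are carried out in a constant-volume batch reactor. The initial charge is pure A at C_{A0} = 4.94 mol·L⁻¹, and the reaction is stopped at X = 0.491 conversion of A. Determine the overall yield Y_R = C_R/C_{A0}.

0.314

C_A = C_{A0}(1−X) = 2.514 mol·L⁻¹.
Both paths are first order in A, so the instantaneous fraction to R is constant: dC_R/d(−C_A) = k₁/(k₁+k₂) = 0.6388.
C_R = 0.6388·(C_{A0}−C_A) = 0.6388×2.426 = 1.55 mol·L⁻¹.
Y_R = C_R/C_{A0} = 1.549/4.94 = 0.314.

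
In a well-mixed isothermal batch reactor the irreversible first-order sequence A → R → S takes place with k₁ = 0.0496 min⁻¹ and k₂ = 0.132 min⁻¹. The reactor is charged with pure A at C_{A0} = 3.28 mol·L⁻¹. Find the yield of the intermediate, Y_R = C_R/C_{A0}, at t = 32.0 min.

Solving the coupled first-order balances gives C_R(t) = [k₁/(k₂−k₁)]·C_{A0}·(e^(−k₁t) − e^(−k₂t)).
e^(−k₁t) = e^(−0.0496×32.0) = e^(−1.587) = 0.2045; e^(−k₂t) = e^(−4.224) = 0.01464.
C_R = 0.0496×3.28/(0.132−0.0496) × (0.2045−0.01464) = 1.974×0.1899 = 0.3748 mol·L⁻¹.
Y_R = C_R/C_{A0} = 0.3748/3.28 = 0.114.

0.114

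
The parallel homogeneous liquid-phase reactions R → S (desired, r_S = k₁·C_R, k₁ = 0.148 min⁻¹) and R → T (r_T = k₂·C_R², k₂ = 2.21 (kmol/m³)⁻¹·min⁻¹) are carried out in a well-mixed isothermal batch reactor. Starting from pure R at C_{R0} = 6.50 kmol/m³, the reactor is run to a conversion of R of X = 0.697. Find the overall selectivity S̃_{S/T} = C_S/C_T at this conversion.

0.0176

C_R = C_{R0}(1−X) = 1.970 kmol/m³.
Along a PFR/batch, dC_S/dC_R = −r_S/(r_S+r_T) = −k₁/(k₁+k₂·C_R).
Integrating from C_{R0} to C_R: C_S = (0.148/2.21)·ln[(0.148+2.21·6.50)/(0.148+2.21·1.97)] = 0.06697·ln(14.51/4.501) = 0.07841 kmol/m³.
C_T = (C_{R0}−C_R)−C_S = 4.452 kmol/m³; S̃_{S/T} = 0.07841/4.452 = 0.0176.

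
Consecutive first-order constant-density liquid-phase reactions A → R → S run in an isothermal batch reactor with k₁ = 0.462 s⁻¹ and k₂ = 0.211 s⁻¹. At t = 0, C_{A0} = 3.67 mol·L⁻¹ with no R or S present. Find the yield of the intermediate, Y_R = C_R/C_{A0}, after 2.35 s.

Solving the coupled first-order balances gives C_R(t) = [k₁/(k₂−k₁)]·C_{A0}·(e^(−k₁t) − e^(−k₂t)).
e^(−k₁t) = e^(−0.462×2.35) = e^(−1.086) = 0.3377; e^(−k₂t) = e^(−0.4959) = 0.6091.
C_R = 0.462×3.67/(0.211−0.462) × (0.3377−0.6091) = (-6.755)×(-0.2714) = 1.833 mol·L⁻¹.
Y_R = C_R/C_{A0} = 1.833/3.67 = 0.500.

0.500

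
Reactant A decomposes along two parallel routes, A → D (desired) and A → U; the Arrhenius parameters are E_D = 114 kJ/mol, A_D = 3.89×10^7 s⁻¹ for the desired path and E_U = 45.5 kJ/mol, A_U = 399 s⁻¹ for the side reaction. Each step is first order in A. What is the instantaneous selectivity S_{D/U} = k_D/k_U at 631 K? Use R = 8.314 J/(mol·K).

0.208

k_D/k_U = (A_D/A_U)·exp[−(E_D−E_U)/(RT)] = (A_D/A_U)·exp[(E_U−E_D)/(RT)].
(E_U−E_D)/(RT) = (45.5−114)×10³/(8.314×631) = -68500/5246 = -13.06.
k_D/k_U = (3.89×10^7/399)·exp(-13.06) = 97494 × 2.135×10^-6 = 0.208.
Since E_D > E_U, raising the temperature improves selectivity toward D.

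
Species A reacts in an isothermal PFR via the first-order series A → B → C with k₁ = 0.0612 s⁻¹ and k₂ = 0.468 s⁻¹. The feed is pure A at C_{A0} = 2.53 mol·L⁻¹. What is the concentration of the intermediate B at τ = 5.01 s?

Solving the coupled first-order balances gives C_B(τ) = [k₁/(k₂−k₁)]·C_{A0}·(e^(−k₁τ) − e^(−k₂τ)).
e^(−k₁τ) = e^(−0.0612×5.01) = e^(−0.3066) = 0.7359; e^(−k₂τ) = e^(−2.345) = 0.09588.
C_B = 0.0612×2.53/(0.468−0.0612) × (0.7359−0.09588) = 0.3806×0.6401 = 0.2436 mol·L⁻¹.

0.244 mol·L⁻¹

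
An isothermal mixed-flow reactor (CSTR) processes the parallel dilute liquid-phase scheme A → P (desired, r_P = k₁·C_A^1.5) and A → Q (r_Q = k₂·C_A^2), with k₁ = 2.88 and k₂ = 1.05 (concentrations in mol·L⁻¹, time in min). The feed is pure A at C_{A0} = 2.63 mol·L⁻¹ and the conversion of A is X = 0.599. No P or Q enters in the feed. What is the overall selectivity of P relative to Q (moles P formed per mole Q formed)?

Exit C_A = C_{A0}(1−X) = 2.63×0.401 = 1.055 mol·L⁻¹.
In a CSTR the entire volume is at exit conditions, so r_P = 2.88×1.055^1.5 = 3.119 and r_Q = 1.05×1.055^2 = 1.168.
Overall selectivity = C_P/C_Q = r_Pτ/(r_Qτ) = r_P/r_Q = 2.67.

2.67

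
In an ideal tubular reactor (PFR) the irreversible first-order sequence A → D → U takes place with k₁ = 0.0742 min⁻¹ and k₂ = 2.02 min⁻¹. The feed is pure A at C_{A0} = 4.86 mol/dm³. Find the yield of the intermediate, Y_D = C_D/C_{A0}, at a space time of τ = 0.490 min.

0.0226

For first-order series with pure A initially, C_D(τ) = k₁C_{A0}/(k₂−k₁)·(e^(−k₁τ) − e^(−k₂τ)).
e^(−k₁τ) = e^(−0.0742×0.490) = e^(−0.03636) = 0.9643; e^(−k₂τ) = e^(−0.9898) = 0.3717.
C_D = 0.0742×4.86/(2.02−0.0742) × (0.9643−0.3717) = 0.1853×0.5926 = 0.1098 mol/dm³.
Y_D = C_D/C_{A0} = 0.1098/4.86 = 0.0226.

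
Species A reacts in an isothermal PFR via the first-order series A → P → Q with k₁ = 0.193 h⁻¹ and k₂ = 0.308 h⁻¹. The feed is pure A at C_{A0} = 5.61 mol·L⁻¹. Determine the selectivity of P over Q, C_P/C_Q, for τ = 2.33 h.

2.28

Solving the coupled first-order balances gives C_P(τ) = [k₁/(k₂−k₁)]·C_{A0}·(e^(−k₁τ) − e^(−k₂τ)).
e^(−k₁τ) = e^(−0.193×2.33) = e^(−0.4497) = 0.6378; e^(−k₂τ) = e^(−0.7176) = 0.4879.
C_P = 0.193×5.61/(0.308−0.193) × (0.6378−0.4879) = 9.415×0.1499 = 1.412 mol·L⁻¹.
C_A = C_{A0}e^(−k₁τ) = 3.578 mol·L⁻¹, so C_Q = C_{A0}−C_A−C_P = 0.6203 mol·L⁻¹; C_P/C_Q = 2.28.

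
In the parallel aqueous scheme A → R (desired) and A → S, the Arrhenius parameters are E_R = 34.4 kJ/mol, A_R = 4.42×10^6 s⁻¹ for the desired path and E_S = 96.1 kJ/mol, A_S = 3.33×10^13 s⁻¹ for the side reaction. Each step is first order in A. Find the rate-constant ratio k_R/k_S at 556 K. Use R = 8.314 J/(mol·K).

k_R/k_S = (A_R/A_S)·exp[−(E_R−E_S)/(RT)] = (A_R/A_S)·exp[(E_S−E_R)/(RT)].
(E_S−E_R)/(RT) = (96.1−34.4)×10³/(8.314×556) = 61700/4623 = 13.35.
k_R/k_S = (4.42×10^6/3.33×10^13)·exp(13.35) = 1.327×10^-7 × 6.263×10^5 = 0.0831.

0.0831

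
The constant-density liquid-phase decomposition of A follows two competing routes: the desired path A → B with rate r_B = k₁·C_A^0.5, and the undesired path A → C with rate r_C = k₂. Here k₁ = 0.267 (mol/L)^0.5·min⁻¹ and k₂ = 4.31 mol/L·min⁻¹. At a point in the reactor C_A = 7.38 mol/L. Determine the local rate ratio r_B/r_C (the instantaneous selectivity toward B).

0.168

S_{B/C} = r_B/r_C = (k₁·C_A^0.5)/(k₂) = (k₁/k₂)·C_A^0.5.
= (0.267×7.380^0.5) / (4.31) = 0.7253/4.310 = 0.168.
Since the desired path is higher order in A, keeping C_A high (PFR or concentrated feed) favours B.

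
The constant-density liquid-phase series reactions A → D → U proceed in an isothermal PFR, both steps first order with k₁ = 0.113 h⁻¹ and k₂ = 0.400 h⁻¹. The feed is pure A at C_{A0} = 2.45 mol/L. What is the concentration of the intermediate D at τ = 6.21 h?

The intermediate concentration in a first-order A→B→C sequence is C_D = k₁C_{A0}(e^(−k₁τ) − e^(−k₂τ))/(k₂−k₁).
e^(−k₁τ) = e^(−0.113×6.21) = e^(−0.7017) = 0.4957; e^(−k₂τ) = e^(−2.484) = 0.08341.
C_D = 0.113×2.45/(0.400−0.113) × (0.4957−0.08341) = 0.9646×0.4123 = 0.3977 mol/L.

0.398 mol/L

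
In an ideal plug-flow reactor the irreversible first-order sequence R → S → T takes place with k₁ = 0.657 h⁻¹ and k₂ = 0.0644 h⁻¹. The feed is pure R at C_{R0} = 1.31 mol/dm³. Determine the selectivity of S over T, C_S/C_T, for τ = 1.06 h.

25.9

Solving the coupled first-order balances gives C_S(τ) = [k₁/(k₂−k₁)]·C_{R0}·(e^(−k₁τ) − e^(−k₂τ)).
e^(−k₁τ) = e^(−0.657×1.06) = e^(−0.6964) = 0.4984; e^(−k₂τ) = e^(−0.06826) = 0.9340.
C_S = 0.657×1.31/(0.0644−0.657) × (0.4984−0.9340) = (-1.452)×(-0.4356) = 0.6327 mol/dm³.
C_R = C_{R0}e^(−k₁τ) = 0.6529 mol/dm³, so C_T = C_{R0}−C_R−C_S = 0.02442 mol/dm³; C_S/C_T = 25.9.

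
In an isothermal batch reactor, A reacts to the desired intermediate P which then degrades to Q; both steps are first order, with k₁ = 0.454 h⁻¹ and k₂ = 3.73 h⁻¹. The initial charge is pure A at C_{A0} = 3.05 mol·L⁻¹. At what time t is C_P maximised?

Setting dC_P/dt = 0 gives t_opt = ln(k₂/k₁)/(k₂−k₁).
= ln(3.73/0.454)/(3.73−0.454) = ln(8.216)/3.276 = 2.106/3.276 = 0.643 h.

0.643 h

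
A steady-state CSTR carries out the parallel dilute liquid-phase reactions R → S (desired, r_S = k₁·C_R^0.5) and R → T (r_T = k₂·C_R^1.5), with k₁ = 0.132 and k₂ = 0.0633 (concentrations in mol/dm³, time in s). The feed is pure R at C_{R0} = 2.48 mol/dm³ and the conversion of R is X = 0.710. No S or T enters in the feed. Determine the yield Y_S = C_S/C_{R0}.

0.528

Exit C_R = C_{R0}(1−X) = 2.48×0.290 = 0.7192 mol/dm³.
A CSTR operates uniformly at the exit composition, giving r_S = 0.1119 and r_T = 0.03861 (each k·C_R^n at C_R = 0.7192).
Fraction of consumed R going to S: r_S/(r_S+r_T) = 0.7436.
C_S = 0.7436·C_{R0}·X = 0.7436×2.48×0.710 = 1.31 mol/dm³; Y_S = C_S/C_{R0} = 0.528.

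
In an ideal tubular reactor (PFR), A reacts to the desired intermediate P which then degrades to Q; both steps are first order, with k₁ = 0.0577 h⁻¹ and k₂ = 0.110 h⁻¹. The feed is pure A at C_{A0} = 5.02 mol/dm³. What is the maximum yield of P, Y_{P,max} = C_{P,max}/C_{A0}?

For a first-order series the maximum intermediate yield is C_{P,max}/C_{A0} = (k₁/k₂)^[k₂/(k₂−k₁)].
= (0.0577/0.110)^(0.110/(0.110−0.0577)) = (0.5245)^(2.103) = 0.2574.

0.257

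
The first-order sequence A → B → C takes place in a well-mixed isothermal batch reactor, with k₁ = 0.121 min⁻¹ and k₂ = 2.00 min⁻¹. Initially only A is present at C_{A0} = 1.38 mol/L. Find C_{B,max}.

0.0697 mol/L

For a first-order series the maximum intermediate yield is C_{B,max}/C_{A0} = (k₁/k₂)^[k₂/(k₂−k₁)].
= (0.121/2.00)^(2.00/(2.00−0.121)) = (0.06050)^(1.064) = 0.05050.
C_{B,max} = 0.05050×1.38 = 0.0697 mol/L.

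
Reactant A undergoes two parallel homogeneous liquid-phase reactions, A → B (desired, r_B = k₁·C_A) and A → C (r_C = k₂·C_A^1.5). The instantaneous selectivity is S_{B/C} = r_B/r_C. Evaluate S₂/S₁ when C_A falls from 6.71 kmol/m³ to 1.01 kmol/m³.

S_{B/C} = (k₁/k₂)·C_A^-0.5, so S₂/S₁ = (C_{A,2}/C_{A,1})^-0.5.
= (1.01/6.71)^(-0.5) = (0.1505)^(-0.5) = 2.58.

2.58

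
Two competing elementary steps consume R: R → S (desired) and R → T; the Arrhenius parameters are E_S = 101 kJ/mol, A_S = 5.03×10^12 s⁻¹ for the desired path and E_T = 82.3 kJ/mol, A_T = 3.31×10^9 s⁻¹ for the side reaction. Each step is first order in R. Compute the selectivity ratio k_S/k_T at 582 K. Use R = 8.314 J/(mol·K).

k_S/k_T = (A_S/A_T)·exp[−(E_S−E_T)/(RT)] = (A_S/A_T)·exp[(E_T−E_S)/(RT)].
(E_T−E_S)/(RT) = (82.3−101)×10³/(8.314×582) = -18700/4839 = -3.865.
k_S/k_T = (5.03×10^12/3.31×10^9)·exp(-3.865) = 1520 × 0.02097 = 31.9.
Since E_S > E_T, raising the temperature improves selectivity toward S.

31.9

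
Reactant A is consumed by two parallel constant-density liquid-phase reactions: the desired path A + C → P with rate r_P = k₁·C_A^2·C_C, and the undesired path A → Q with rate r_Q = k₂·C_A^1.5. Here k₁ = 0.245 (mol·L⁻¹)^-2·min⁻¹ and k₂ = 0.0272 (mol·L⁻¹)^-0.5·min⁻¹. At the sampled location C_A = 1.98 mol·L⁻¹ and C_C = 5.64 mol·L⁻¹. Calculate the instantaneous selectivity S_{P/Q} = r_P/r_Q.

S_{P/Q} = r_P/r_Q = (k₁·C_A^2·C_C)/(k₂·C_A^1.5) = (k₁/k₂)·C_A^0.5·C_C.
= (0.245×1.980^2×5.640) / (0.0272×1.980^1.5) = 5.417/0.07578 = 71.5.
Since the desired path is higher order in A, keeping C_A high (PFR or concentrated feed) favours P.

71.5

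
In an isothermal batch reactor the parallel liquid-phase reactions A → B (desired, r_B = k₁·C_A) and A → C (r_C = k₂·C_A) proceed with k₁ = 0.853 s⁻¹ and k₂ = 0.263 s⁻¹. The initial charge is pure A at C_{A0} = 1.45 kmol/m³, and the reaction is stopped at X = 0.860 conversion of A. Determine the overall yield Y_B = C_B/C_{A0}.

C_A = C_{A0}(1−X) = 0.2030 kmol/m³.
Both paths are first order in A, so the instantaneous fraction to B is constant: dC_B/d(−C_A) = k₁/(k₁+k₂) = 0.7643.
C_B = 0.7643·(C_{A0}−C_A) = 0.7643×1.247 = 0.953 kmol/m³.
Y_B = C_B/C_{A0} = 0.9531/1.45 = 0.657.

0.657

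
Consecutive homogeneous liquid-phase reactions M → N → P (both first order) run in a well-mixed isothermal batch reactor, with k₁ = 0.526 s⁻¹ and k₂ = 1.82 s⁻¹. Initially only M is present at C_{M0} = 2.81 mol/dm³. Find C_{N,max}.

0.490 mol/dm³

For a first-order series the maximum intermediate yield is C_{N,max}/C_{M0} = (k₁/k₂)^[k₂/(k₂−k₁)].
= (0.526/1.82)^(1.82/(1.82−0.526)) = (0.2890)^(1.406) = 0.1745.
C_{N,max} = 0.1745×2.81 = 0.490 mol/dm³.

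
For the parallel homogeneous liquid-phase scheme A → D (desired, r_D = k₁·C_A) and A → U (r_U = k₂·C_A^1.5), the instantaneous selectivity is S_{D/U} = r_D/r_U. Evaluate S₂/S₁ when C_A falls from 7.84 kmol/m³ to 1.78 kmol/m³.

2.10

S_{D/U} = (k₁/k₂)·C_A^-0.5, so S₂/S₁ = (C_{A,2}/C_{A,1})^-0.5.
= (1.78/7.84)^(-0.5) = (0.2270)^(-0.5) = 2.10.
Selectivity toward D rises as C_A falls — low-concentration operation is favoured.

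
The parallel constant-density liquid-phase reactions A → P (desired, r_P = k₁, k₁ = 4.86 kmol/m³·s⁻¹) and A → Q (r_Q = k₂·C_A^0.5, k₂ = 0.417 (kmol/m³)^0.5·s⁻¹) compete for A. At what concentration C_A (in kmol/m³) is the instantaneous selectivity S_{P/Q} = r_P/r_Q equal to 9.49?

S_{P/Q} = (k₁/k₂)·C_A^-0.5 ⇒ C_A = (S·k₂/k₁)^(-2).
= (9.49×0.417/4.86)^(-2) = (0.8143)^(-2) = 1.51 kmol/m³.

1.51 kmol/m³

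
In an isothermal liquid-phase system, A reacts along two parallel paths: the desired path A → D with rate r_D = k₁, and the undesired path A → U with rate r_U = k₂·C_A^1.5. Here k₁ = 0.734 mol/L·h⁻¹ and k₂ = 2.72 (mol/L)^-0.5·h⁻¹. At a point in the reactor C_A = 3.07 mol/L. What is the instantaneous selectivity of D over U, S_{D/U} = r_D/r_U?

S_{D/U} = r_D/r_U = (k₁)/(k₂·C_A^1.5) = (k₁/k₂)·C_A^-1.5.
= (0.734) / (2.72×3.070^1.5) = 0.7340/14.63 = 0.0502.
The undesired path is higher order in A, so low C_A (CSTR or dilute feed) favours D.

0.0502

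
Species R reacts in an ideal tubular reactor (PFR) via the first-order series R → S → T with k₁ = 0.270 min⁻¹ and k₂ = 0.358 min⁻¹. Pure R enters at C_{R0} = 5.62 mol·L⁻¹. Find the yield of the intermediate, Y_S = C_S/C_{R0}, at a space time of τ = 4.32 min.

0.302

For first-order series with pure R initially, C_S(τ) = k₁C_{R0}/(k₂−k₁)·(e^(−k₁τ) − e^(−k₂τ)).
e^(−k₁τ) = e^(−0.270×4.32) = e^(−1.166) = 0.3115; e^(−k₂τ) = e^(−1.547) = 0.2130.
C_S = 0.270×5.62/(0.358−0.270) × (0.3115−0.2130) = 17.24×0.09851 = 1.699 mol·L⁻¹.
Y_S = C_S/C_{R0} = 1.699/5.62 = 0.302.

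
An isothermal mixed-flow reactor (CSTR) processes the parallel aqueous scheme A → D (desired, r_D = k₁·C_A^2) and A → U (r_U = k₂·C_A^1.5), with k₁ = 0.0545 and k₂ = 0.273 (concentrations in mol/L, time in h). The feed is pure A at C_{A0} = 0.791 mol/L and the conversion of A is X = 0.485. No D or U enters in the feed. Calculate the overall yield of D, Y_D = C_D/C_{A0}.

0.0548

Exit C_A = C_{A0}(1−X) = 0.791×0.515 = 0.4074 mol/L.
Rates in a CSTR are evaluated at the outlet concentration: r_D = 0.0545×0.4074^2 = 0.009044, r_U = 0.273×0.4074^1.5 = 0.07098.
Fraction of consumed A going to D: r_D/(r_D+r_U) = 0.1130.
C_D = 0.1130·C_{A0}·X = 0.1130×0.791×0.485 = 0.0434 mol/L; Y_D = C_D/C_{A0} = 0.0548.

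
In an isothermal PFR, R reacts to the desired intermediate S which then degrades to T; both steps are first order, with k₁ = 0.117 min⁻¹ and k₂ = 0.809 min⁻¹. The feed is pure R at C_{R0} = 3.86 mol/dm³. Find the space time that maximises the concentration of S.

2.79 min

The intermediate peaks when r₁ = r₂, i.e. k₁e^(−k₁τ) = k₂e^(−k₂τ), giving τ_opt = ln(k₂/k₁)/(k₂−k₁).
= ln(0.809/0.117)/(0.809−0.117) = ln(6.915)/0.6920 = 1.934/0.6920 = 2.79 min.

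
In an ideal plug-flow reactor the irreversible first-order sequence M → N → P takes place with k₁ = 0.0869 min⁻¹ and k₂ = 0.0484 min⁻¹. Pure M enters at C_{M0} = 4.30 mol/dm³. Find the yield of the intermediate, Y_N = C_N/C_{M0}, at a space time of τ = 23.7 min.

0.429

The intermediate concentration in a first-order A→B→C sequence is C_N = k₁C_{M0}(e^(−k₁τ) − e^(−k₂τ))/(k₂−k₁).
e^(−k₁τ) = e^(−0.0869×23.7) = e^(−2.060) = 0.1275; e^(−k₂τ) = e^(−1.147) = 0.3176.
C_N = 0.0869×4.30/(0.0484−0.0869) × (0.1275−0.3176) = (-9.706)×(-0.1900) = 1.845 mol/dm³.
Y_N = C_N/C_{M0} = 1.845/4.30 = 0.429.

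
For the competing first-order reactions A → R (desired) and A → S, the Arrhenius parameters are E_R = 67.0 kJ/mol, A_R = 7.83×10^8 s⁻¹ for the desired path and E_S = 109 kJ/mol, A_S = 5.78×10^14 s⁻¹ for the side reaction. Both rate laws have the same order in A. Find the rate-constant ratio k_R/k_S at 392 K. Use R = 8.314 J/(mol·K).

Since both paths have the same order in A, the concentration cancels and S_{R/S} = k_R/k_S = (A_R/A_S)·exp[(E_S−E_R)/(RT)].
(E_S−E_R)/(RT) = (109−67.0)×10³/(8.314×392) = 42000/3259 = 12.89.
k_R/k_S = (7.83×10^8/5.78×10^14)·exp(12.89) = 1.355×10^-6 × 3.952×10^5 = 0.535.

0.535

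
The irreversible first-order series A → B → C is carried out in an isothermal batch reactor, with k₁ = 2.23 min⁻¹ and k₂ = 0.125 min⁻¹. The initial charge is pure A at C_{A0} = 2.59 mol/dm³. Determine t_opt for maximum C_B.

1.37 min

Setting dC_B/dt = 0 gives t_opt = ln(k₂/k₁)/(k₂−k₁).
= ln(0.125/2.23)/(0.125−2.23) = ln(0.05605)/-2.105 = -2.881/-2.105 = 1.37 min.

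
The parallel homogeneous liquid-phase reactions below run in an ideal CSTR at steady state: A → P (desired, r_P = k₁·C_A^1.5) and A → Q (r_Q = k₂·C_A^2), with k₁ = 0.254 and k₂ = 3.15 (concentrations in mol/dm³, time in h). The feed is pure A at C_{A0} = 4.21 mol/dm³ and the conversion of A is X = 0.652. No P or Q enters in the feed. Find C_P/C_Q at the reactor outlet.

0.0666

Exit C_A = C_{A0}(1−X) = 4.21×0.348 = 1.465 mol/dm³.
A CSTR operates uniformly at the exit composition, giving r_P = 0.4504 and r_Q = 6.761 (each k·C_A^n at C_A = 1.465).
Overall selectivity = C_P/C_Q = r_Pτ/(r_Qτ) = r_P/r_Q = 0.0666.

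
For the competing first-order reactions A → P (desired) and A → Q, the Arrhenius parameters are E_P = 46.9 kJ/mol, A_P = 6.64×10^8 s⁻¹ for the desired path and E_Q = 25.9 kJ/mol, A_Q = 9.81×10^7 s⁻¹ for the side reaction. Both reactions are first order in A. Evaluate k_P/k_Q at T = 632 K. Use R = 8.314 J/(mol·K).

0.124

k_P/k_Q = (A_P/A_Q)·exp[−(E_P−E_Q)/(RT)] = (A_P/A_Q)·exp[(E_Q−E_P)/(RT)].
(E_Q−E_P)/(RT) = (25.9−46.9)×10³/(8.314×632) = -21000/5254 = -3.997.
k_P/k_Q = (6.64×10^8/9.81×10^7)·exp(-3.997) = 6.769 × 0.01838 = 0.124.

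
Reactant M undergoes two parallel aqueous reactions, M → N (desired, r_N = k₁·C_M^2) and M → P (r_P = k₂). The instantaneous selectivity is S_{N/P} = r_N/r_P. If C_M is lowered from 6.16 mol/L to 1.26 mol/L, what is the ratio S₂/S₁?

0.0418

S_{N/P} = (k₁/k₂)·C_M^2, so S₂/S₁ = (C_{M,2}/C_{M,1})^2.
= (1.26/6.16)^2 = (0.2045)^2 = 0.0418.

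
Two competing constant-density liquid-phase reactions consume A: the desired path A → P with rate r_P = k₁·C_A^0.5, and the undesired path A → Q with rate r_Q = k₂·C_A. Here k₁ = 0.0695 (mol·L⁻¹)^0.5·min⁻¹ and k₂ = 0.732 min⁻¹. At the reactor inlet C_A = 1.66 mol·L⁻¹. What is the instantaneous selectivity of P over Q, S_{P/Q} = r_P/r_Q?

0.0737

S_{P/Q} = r_P/r_Q = (k₁·C_A^0.5)/(k₂·C_A) = (k₁/k₂)·C_A^-0.5.
= (0.0695×1.660^0.5) / (0.732×1.660) = 0.08954/1.215 = 0.0737.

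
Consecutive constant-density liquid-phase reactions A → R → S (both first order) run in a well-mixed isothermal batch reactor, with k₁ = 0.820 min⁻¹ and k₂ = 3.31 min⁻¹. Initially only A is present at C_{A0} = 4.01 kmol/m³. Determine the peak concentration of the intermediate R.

Evaluating C_R at t_opt = ln(k₂/k₁)/(k₂−k₁) gives C_{R,max}/C_{A0} = (k₁/k₂)^[k₂/(k₂−k₁)].
= (0.820/3.31)^(3.31/(3.31−0.820)) = (0.2477)^(1.329) = 0.1565.
C_{R,max} = 0.1565×4.01 = 0.627 kmol/m³.

0.627 kmol/m³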